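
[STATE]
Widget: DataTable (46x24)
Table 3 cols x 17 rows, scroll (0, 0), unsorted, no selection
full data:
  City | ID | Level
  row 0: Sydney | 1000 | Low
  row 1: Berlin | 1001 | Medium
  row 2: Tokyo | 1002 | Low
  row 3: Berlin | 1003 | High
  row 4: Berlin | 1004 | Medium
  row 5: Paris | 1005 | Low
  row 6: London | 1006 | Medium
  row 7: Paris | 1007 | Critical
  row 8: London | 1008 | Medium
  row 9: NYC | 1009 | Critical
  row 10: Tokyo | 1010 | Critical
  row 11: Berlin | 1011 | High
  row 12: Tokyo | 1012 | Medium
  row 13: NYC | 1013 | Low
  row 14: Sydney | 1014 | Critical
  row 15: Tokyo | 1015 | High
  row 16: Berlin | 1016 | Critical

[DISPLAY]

City  │ID  │Level                             
──────┼────┼────────                          
Sydney│1000│Low                               
Berlin│1001│Medium                            
Tokyo │1002│Low                               
Berlin│1003│High                              
Berlin│1004│Medium                            
Paris │1005│Low                               
London│1006│Medium                            
Paris │1007│Critical                          
London│1008│Medium                            
NYC   │1009│Critical                          
Tokyo │1010│Critical                          
Berlin│1011│High                              
Tokyo │1012│Medium                            
NYC   │1013│Low                               
Sydney│1014│Critical                          
Tokyo │1015│High                              
Berlin│1016│Critical                          
                                              
                                              
                                              
                                              
                                              


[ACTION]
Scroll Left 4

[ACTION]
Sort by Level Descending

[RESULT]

City  │ID  │Level  ▼                          
──────┼────┼────────                          
Berlin│1001│Medium                            
Berlin│1004│Medium                            
London│1006│Medium                            
London│1008│Medium                            
Tokyo │1012│Medium                            
Sydney│1000│Low                               
Tokyo │1002│Low                               
Paris │1005│Low                               
NYC   │1013│Low                               
Berlin│1003│High                              
Berlin│1011│High                              
Tokyo │1015│High                              
Paris │1007│Critical                          
NYC   │1009│Critical                          
Tokyo │1010│Critical                          
Sydney│1014│Critical                          
Berlin│1016│Critical                          
                                              
                                              
                                              
                                              
                                              


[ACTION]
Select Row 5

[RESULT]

City  │ID  │Level  ▼                          
──────┼────┼────────                          
Berlin│1001│Medium                            
Berlin│1004│Medium                            
London│1006│Medium                            
London│1008│Medium                            
Tokyo │1012│Medium                            
>ydney│1000│Low                               
Tokyo │1002│Low                               
Paris │1005│Low                               
NYC   │1013│Low                               
Berlin│1003│High                              
Berlin│1011│High                              
Tokyo │1015│High                              
Paris │1007│Critical                          
NYC   │1009│Critical                          
Tokyo │1010│Critical                          
Sydney│1014│Critical                          
Berlin│1016│Critical                          
                                              
                                              
                                              
                                              
                                              


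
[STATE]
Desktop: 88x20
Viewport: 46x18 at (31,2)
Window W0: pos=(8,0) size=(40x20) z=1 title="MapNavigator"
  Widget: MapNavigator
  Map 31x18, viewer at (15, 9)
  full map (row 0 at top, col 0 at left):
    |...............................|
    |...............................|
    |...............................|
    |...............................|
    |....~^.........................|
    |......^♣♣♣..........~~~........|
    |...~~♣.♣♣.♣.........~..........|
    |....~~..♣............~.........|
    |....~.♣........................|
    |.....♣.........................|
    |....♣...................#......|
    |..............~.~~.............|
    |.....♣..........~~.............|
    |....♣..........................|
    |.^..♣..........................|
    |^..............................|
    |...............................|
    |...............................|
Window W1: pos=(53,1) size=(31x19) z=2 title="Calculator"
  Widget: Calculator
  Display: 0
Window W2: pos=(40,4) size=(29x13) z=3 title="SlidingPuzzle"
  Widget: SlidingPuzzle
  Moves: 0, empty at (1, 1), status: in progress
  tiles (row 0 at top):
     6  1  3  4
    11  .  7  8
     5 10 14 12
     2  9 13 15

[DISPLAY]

────────────────┨     ┃ Calculator            
.............   ┃     ┠───────────────────────
.........┏━━━━━━━━━━━━━━━━━━━━━━━━━━━┓        
.........┃ SlidingPuzzle             ┃─┐      
.........┠───────────────────────────┨ │      
..~~~....┃┌────┬────┬────┬────┐      ┃─┤      
..~......┃│  6 │  1 │  3 │  4 │      ┃ │      
...~.....┃├────┼────┼────┼────┤      ┃─┤      
.........┃│ 11 │    │  7 │  8 │      ┃ │      
.........┃├────┼────┼────┼────┤      ┃─┤      
......#..┃│  5 │ 10 │ 14 │ 12 │      ┃ │      
.........┃├────┼────┼────┼────┤      ┃─┤      
.........┃│  2 │  9 │ 13 │ 15 │      ┃+│      
.........┃└────┴────┴────┴────┘      ┃─┘      
.........┗━━━━━━━━━━━━━━━━━━━━━━━━━━━┛        
.............   ┃     ┃                       
.............   ┃     ┃                       
━━━━━━━━━━━━━━━━┛     ┗━━━━━━━━━━━━━━━━━━━━━━━


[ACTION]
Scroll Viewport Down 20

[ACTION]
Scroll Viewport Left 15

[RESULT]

───────────────────────────────┨     ┃ Calcula
............................   ┃     ┠────────
........................┏━━━━━━━━━━━━━━━━━━━━━
........................┃ SlidingPuzzle       
.~^.....................┠─────────────────────
...^♣♣♣..........~~~....┃┌────┬────┬────┬────┐
~~♣.♣♣.♣.........~......┃│  6 │  1 │  3 │  4 │
.~~..♣............~.....┃├────┼────┼────┼────┤
.~.♣....................┃│ 11 │    │  7 │  8 │
..♣.........@...........┃├────┼────┼────┼────┤
.♣...................#..┃│  5 │ 10 │ 14 │ 12 │
...........~.~~.........┃├────┼────┼────┼────┤
..♣..........~~.........┃│  2 │  9 │ 13 │ 15 │
.♣......................┃└────┴────┴────┴────┘
.♣......................┗━━━━━━━━━━━━━━━━━━━━━
............................   ┃     ┃        
............................   ┃     ┃        
━━━━━━━━━━━━━━━━━━━━━━━━━━━━━━━┛     ┗━━━━━━━━


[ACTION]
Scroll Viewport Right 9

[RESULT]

──────────────────────┨     ┃ Calculator      
...................   ┃     ┠─────────────────
...............┏━━━━━━━━━━━━━━━━━━━━━━━━━━━┓  
...............┃ SlidingPuzzle             ┃─┐
...............┠───────────────────────────┨ │
........~~~....┃┌────┬────┬────┬────┐      ┃─┤
........~......┃│  6 │  1 │  3 │  4 │      ┃ │
.........~.....┃├────┼────┼────┼────┤      ┃─┤
...............┃│ 11 │    │  7 │  8 │      ┃ │
...@...........┃├────┼────┼────┼────┤      ┃─┤
............#..┃│  5 │ 10 │ 14 │ 12 │      ┃ │
..~.~~.........┃├────┼────┼────┼────┤      ┃─┤
....~~.........┃│  2 │  9 │ 13 │ 15 │      ┃+│
...............┃└────┴────┴────┴────┘      ┃─┘
...............┗━━━━━━━━━━━━━━━━━━━━━━━━━━━┛  
...................   ┃     ┃                 
...................   ┃     ┃                 
━━━━━━━━━━━━━━━━━━━━━━┛     ┗━━━━━━━━━━━━━━━━━


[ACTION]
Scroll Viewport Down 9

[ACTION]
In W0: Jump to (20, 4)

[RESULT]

──────────────────────┨     ┃ Calculator      
                      ┃     ┠─────────────────
               ┏━━━━━━━━━━━━━━━━━━━━━━━━━━━┓  
               ┃ SlidingPuzzle             ┃─┐
               ┠───────────────────────────┨ │
.............. ┃┌────┬────┬────┬────┐      ┃─┤
.............. ┃│  6 │  1 │  3 │  4 │      ┃ │
.............. ┃├────┼────┼────┼────┤      ┃─┤
.............. ┃│ 11 │    │  7 │  8 │      ┃ │
...@.......... ┃├────┼────┼────┼────┤      ┃─┤
...~~~........ ┃│  5 │ 10 │ 14 │ 12 │      ┃ │
...~.......... ┃├────┼────┼────┼────┤      ┃─┤
....~......... ┃│  2 │  9 │ 13 │ 15 │      ┃+│
.............. ┃└────┴────┴────┴────┘      ┃─┘
.............. ┗━━━━━━━━━━━━━━━━━━━━━━━━━━━┛  
.......#......        ┃     ┃                 
~.............        ┃     ┃                 
━━━━━━━━━━━━━━━━━━━━━━┛     ┗━━━━━━━━━━━━━━━━━


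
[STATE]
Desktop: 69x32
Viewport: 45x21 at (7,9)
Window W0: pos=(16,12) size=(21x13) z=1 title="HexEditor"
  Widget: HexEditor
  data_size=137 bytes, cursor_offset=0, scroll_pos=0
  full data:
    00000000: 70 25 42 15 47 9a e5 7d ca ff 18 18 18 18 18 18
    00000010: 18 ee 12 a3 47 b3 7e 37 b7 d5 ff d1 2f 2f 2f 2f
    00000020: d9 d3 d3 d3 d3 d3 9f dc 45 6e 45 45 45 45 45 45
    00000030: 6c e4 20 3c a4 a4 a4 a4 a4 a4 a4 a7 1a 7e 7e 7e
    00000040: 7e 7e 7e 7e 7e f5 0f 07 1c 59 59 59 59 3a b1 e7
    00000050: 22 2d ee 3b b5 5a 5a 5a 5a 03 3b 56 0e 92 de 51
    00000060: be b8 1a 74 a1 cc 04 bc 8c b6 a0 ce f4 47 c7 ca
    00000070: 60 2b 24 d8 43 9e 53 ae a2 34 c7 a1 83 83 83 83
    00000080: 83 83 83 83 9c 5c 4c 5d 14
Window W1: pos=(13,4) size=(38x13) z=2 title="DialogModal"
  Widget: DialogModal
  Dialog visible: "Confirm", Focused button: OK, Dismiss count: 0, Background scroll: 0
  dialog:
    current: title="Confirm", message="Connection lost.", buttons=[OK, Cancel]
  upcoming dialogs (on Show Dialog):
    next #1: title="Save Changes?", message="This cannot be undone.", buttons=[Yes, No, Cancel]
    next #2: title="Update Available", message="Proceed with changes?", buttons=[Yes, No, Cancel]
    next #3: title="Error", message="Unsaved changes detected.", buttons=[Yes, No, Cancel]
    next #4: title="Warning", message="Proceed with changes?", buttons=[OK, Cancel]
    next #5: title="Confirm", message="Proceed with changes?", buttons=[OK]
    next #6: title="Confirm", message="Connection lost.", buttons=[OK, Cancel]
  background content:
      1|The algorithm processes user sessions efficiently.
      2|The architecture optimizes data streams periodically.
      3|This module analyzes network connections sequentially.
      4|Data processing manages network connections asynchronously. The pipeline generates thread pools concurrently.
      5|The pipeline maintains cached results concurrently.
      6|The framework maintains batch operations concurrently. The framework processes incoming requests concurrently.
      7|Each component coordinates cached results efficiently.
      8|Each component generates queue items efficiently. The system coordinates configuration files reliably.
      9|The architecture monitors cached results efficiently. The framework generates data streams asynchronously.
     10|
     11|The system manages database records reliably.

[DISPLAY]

      ┃This mod┌──────────────────┐ connect┃ 
      ┃Data pro│     Confirm      │ork conn┃ 
      ┃The pipe│ Connection lost. │d result┃ 
      ┃The fram│  [OK]  Cancel    │h operat┃ 
      ┃Each com└──────────────────┘ached re┃ 
      ┃Each component generates queue items┃ 
      ┃The architecture monitors cached res┃ 
      ┗━━━━━━━━━━━━━━━━━━━━━━━━━━━━━━━━━━━━┛ 
         ┃00000020  d9 d3 d3 ┃               
         ┃00000030  6c e4 20 ┃               
         ┃00000040  7e 7e 7e ┃               
         ┃00000050  22 2d ee ┃               
         ┃00000060  be b8 1a ┃               
         ┃00000070  60 2b 24 ┃               
         ┃00000080  83 83 83 ┃               
         ┗━━━━━━━━━━━━━━━━━━━┛               
                                             
                                             
                                             
                                             
                                             


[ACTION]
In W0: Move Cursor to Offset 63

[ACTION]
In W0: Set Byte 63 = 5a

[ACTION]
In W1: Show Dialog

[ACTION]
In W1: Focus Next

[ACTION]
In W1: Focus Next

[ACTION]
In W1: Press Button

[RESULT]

      ┃This module analyzes network connect┃ 
      ┃Data processing manages network conn┃ 
      ┃The pipeline maintains cached result┃ 
      ┃The framework maintains batch operat┃ 
      ┃Each component coordinates cached re┃ 
      ┃Each component generates queue items┃ 
      ┃The architecture monitors cached res┃ 
      ┗━━━━━━━━━━━━━━━━━━━━━━━━━━━━━━━━━━━━┛ 
         ┃00000020  d9 d3 d3 ┃               
         ┃00000030  6c e4 20 ┃               
         ┃00000040  7e 7e 7e ┃               
         ┃00000050  22 2d ee ┃               
         ┃00000060  be b8 1a ┃               
         ┃00000070  60 2b 24 ┃               
         ┃00000080  83 83 83 ┃               
         ┗━━━━━━━━━━━━━━━━━━━┛               
                                             
                                             
                                             
                                             
                                             


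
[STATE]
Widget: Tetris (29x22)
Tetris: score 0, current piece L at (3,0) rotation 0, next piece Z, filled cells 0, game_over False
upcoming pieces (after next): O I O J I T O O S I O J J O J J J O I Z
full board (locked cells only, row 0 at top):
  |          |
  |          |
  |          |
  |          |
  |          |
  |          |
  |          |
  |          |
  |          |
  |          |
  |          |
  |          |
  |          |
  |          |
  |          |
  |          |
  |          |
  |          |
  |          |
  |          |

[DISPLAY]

     ▒    │Next:             
   ▒▒▒    │▓▓                
          │ ▓▓               
          │                  
          │                  
          │                  
          │Score:            
          │0                 
          │                  
          │                  
          │                  
          │                  
          │                  
          │                  
          │                  
          │                  
          │                  
          │                  
          │                  
          │                  
          │                  
          │                  


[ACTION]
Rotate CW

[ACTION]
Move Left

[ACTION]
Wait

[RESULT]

          │Next:             
  ▒       │▓▓                
  ▒       │ ▓▓               
  ▒▒      │                  
          │                  
          │                  
          │Score:            
          │0                 
          │                  
          │                  
          │                  
          │                  
          │                  
          │                  
          │                  
          │                  
          │                  
          │                  
          │                  
          │                  
          │                  
          │                  


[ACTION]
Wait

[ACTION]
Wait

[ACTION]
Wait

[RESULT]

          │Next:             
          │▓▓                
          │ ▓▓               
          │                  
  ▒       │                  
  ▒       │                  
  ▒▒      │Score:            
          │0                 
          │                  
          │                  
          │                  
          │                  
          │                  
          │                  
          │                  
          │                  
          │                  
          │                  
          │                  
          │                  
          │                  
          │                  


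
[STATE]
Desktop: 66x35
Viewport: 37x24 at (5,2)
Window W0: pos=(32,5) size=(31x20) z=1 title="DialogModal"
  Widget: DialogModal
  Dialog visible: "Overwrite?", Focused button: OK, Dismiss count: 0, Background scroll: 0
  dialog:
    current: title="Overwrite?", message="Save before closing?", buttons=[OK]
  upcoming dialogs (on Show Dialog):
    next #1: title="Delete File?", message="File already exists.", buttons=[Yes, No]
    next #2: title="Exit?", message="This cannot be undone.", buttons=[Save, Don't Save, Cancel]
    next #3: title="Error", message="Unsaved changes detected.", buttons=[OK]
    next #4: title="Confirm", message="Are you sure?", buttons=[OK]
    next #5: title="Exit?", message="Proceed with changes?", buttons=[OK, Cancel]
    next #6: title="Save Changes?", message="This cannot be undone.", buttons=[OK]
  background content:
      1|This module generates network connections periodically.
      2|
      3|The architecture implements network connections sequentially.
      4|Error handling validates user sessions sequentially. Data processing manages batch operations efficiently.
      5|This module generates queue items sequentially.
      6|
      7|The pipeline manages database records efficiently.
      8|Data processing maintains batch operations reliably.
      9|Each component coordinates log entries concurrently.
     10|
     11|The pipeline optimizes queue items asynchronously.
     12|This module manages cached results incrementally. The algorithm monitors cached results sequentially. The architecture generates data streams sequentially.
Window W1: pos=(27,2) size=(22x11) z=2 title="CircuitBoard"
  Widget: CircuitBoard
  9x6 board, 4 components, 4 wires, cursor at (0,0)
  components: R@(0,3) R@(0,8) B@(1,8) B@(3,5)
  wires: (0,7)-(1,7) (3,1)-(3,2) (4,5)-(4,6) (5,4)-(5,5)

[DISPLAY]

                      ┏━━━━━━━━━━━━━━
                      ┃ CircuitBoard 
                      ┠──────────────
                      ┃   0 1 2 3 4 5
                      ┃0  [.]        
                      ┃              
                      ┃1             
                      ┃              
                      ┃2             
                      ┃              
                      ┗━━━━━━━━━━━━━━
                           ┃  ┌──────
                           ┃Th│      
                           ┃Da│ Save 
                           ┃Ea│      
                           ┃  └──────
                           ┃The pipel
                           ┃This modu
                           ┃         
                           ┃         
                           ┃         
                           ┃         
                           ┗━━━━━━━━━
                                     


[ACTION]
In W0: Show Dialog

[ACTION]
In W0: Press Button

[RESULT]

                      ┏━━━━━━━━━━━━━━
                      ┃ CircuitBoard 
                      ┠──────────────
                      ┃   0 1 2 3 4 5
                      ┃0  [.]        
                      ┃              
                      ┃1             
                      ┃              
                      ┃2             
                      ┃              
                      ┗━━━━━━━━━━━━━━
                           ┃         
                           ┃The pipel
                           ┃Data proc
                           ┃Each comp
                           ┃         
                           ┃The pipel
                           ┃This modu
                           ┃         
                           ┃         
                           ┃         
                           ┃         
                           ┗━━━━━━━━━
                                     


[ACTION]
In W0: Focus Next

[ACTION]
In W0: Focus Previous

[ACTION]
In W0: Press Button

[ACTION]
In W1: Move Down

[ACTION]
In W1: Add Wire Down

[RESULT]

                      ┏━━━━━━━━━━━━━━
                      ┃ CircuitBoard 
                      ┠──────────────
                      ┃   0 1 2 3 4 5
                      ┃0             
                      ┃              
                      ┃1  [.]        
                      ┃    │         
                      ┃2   ·         
                      ┃              
                      ┗━━━━━━━━━━━━━━
                           ┃         
                           ┃The pipel
                           ┃Data proc
                           ┃Each comp
                           ┃         
                           ┃The pipel
                           ┃This modu
                           ┃         
                           ┃         
                           ┃         
                           ┃         
                           ┗━━━━━━━━━
                                     


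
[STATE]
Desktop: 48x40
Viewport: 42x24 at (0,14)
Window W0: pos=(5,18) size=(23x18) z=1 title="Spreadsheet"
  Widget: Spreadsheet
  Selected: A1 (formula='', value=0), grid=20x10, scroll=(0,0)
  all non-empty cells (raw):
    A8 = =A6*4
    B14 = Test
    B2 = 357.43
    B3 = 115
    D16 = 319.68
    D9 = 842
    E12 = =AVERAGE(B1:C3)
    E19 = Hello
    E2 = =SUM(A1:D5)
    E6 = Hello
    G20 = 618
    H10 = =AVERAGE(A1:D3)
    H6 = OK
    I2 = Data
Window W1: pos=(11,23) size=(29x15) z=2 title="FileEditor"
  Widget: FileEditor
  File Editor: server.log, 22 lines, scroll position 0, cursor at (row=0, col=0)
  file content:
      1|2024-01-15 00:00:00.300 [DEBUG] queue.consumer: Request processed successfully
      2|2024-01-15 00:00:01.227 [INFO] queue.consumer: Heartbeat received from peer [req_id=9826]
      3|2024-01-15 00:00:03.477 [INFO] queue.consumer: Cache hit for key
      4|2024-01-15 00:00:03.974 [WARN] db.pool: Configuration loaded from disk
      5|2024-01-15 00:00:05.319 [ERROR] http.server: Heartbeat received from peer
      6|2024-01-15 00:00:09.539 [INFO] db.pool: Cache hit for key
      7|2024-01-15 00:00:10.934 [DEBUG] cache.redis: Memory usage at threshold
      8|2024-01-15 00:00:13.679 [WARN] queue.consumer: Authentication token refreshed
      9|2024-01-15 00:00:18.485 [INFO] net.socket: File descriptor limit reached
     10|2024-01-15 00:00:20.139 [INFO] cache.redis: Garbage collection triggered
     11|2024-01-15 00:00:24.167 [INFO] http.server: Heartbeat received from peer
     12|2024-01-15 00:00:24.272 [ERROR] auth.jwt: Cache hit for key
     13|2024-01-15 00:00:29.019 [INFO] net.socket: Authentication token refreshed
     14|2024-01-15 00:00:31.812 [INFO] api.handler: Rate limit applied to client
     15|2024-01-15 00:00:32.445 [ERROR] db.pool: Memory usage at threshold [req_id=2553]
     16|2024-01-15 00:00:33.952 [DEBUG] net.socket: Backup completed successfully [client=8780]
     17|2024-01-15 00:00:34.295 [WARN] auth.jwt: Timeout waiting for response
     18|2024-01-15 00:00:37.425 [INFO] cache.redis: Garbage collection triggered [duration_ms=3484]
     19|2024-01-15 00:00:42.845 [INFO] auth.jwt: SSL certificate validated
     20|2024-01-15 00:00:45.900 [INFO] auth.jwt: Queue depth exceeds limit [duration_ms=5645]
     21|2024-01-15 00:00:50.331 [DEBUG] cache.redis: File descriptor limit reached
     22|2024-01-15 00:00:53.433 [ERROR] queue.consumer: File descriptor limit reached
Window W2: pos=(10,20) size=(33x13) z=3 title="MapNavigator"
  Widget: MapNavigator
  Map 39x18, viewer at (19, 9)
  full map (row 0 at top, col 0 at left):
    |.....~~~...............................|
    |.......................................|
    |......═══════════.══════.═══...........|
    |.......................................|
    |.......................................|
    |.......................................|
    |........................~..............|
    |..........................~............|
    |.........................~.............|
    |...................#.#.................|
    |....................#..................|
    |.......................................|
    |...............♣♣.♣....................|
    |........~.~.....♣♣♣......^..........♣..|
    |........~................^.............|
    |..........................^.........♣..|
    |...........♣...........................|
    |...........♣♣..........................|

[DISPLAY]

                                          
                                          
                                          
                                          
     ┏━━━━━━━━━━━━━━━━━━━━━┓              
     ┃ Spreadsheet         ┃              
     ┠────┏━━━━━━━━━━━━━━━━━━━━━━━━━━━━━━━
     ┃A1: ┃ MapNavigator                  
     ┃    ┠───────────────────────────────
     ┃----┃...............................
     ┃  1 ┃....................~..........
     ┃  2 ┃......................~........
     ┃  3 ┃.....................~.........
     ┃  4 ┃...............@.#.............
     ┃  5 ┃................#..............
     ┃  6 ┃...............................
     ┃  7 ┃...........♣♣.♣................
     ┃  8 ┃....~.~.....♣♣♣......^.........
     ┃  9 ┗━━━━━━━━━━━━━━━━━━━━━━━━━━━━━━━
     ┃ 10  ┃2024-01-15 00:00:13.679 [W░┃  
     ┃ 11  ┃2024-01-15 00:00:18.485 [I░┃  
     ┗━━━━━┃2024-01-15 00:00:20.139 [I░┃  
           ┃2024-01-15 00:00:24.167 [I▼┃  
           ┗━━━━━━━━━━━━━━━━━━━━━━━━━━━┛  


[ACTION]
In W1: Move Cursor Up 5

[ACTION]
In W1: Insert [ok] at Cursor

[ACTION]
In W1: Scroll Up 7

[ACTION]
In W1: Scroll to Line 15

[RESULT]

                                          
                                          
                                          
                                          
     ┏━━━━━━━━━━━━━━━━━━━━━┓              
     ┃ Spreadsheet         ┃              
     ┠────┏━━━━━━━━━━━━━━━━━━━━━━━━━━━━━━━
     ┃A1: ┃ MapNavigator                  
     ┃    ┠───────────────────────────────
     ┃----┃...............................
     ┃  1 ┃....................~..........
     ┃  2 ┃......................~........
     ┃  3 ┃.....................~.........
     ┃  4 ┃...............@.#.............
     ┃  5 ┃................#..............
     ┃  6 ┃...............................
     ┃  7 ┃...........♣♣.♣................
     ┃  8 ┃....~.~.....♣♣♣......^.........
     ┃  9 ┗━━━━━━━━━━━━━━━━━━━━━━━━━━━━━━━
     ┃ 10  ┃2024-01-15 00:00:42.845 [I░┃  
     ┃ 11  ┃2024-01-15 00:00:45.900 [I░┃  
     ┗━━━━━┃2024-01-15 00:00:50.331 [D█┃  
           ┃2024-01-15 00:00:53.433 [E▼┃  
           ┗━━━━━━━━━━━━━━━━━━━━━━━━━━━┛  


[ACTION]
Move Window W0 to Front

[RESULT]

                                          
                                          
                                          
                                          
     ┏━━━━━━━━━━━━━━━━━━━━━┓              
     ┃ Spreadsheet         ┃              
     ┠─────────────────────┨━━━━━━━━━━━━━━
     ┃A1:                  ┃              
     ┃       A       B     ┃──────────────
     ┃---------------------┃..............
     ┃  1      [0]       0 ┃...~..........
     ┃  2        0  357.43 ┃.....~........
     ┃  3        0     115 ┃....~.........
     ┃  4        0       0 ┃#.............
     ┃  5        0       0 ┃..............
     ┃  6        0       0 ┃..............
     ┃  7        0       0 ┃..............
     ┃  8        0       0 ┃....^.........
     ┃  9        0       0 ┃━━━━━━━━━━━━━━
     ┃ 10        0       0 ┃:42.845 [I░┃  
     ┃ 11        0       0 ┃:45.900 [I░┃  
     ┗━━━━━━━━━━━━━━━━━━━━━┛:50.331 [D█┃  
           ┃2024-01-15 00:00:53.433 [E▼┃  
           ┗━━━━━━━━━━━━━━━━━━━━━━━━━━━┛  


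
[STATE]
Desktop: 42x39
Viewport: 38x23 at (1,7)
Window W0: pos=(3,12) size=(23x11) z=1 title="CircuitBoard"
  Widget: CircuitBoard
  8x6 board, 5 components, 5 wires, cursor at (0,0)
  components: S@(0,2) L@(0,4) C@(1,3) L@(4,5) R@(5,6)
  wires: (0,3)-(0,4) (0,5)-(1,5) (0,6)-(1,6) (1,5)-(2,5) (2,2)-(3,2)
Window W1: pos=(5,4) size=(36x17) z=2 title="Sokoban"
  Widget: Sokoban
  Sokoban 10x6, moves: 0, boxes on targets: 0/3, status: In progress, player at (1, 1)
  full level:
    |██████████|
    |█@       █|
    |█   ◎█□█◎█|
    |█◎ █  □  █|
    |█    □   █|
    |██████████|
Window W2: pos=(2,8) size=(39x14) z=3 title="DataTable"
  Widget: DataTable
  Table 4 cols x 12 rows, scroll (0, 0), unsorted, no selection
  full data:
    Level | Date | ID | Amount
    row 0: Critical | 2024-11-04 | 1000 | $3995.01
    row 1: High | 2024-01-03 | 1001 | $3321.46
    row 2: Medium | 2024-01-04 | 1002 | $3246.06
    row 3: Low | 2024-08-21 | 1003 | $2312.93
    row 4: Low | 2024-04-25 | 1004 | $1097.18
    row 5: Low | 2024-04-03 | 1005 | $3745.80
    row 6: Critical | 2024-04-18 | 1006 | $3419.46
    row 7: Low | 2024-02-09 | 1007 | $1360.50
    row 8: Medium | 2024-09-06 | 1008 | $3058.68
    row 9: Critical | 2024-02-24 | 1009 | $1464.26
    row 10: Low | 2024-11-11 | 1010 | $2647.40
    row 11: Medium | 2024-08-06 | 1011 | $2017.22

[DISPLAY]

    ┃██████████                       
 ┏━━━━━━━━━━━━━━━━━━━━━━━━━━━━━━━━━━━━
 ┃ DataTable                          
 ┠────────────────────────────────────
 ┃Level   │Date      │ID  │Amount     
 ┃────────┼──────────┼────┼────────   
 ┃Critical│2024-11-04│1000│$3995.01   
 ┃High    │2024-01-03│1001│$3321.46   
 ┃Medium  │2024-01-04│1002│$3246.06   
 ┃Low     │2024-08-21│1003│$2312.93   
 ┃Low     │2024-04-25│1004│$1097.18   
 ┃Low     │2024-04-03│1005│$3745.80   
 ┃Critical│2024-04-18│1006│$3419.46   
 ┃Low     │2024-02-09│1007│$1360.50   
 ┗━━━━━━━━━━━━━━━━━━━━━━━━━━━━━━━━━━━━
  ┗━━━━━━━━━━━━━━━━━━━━━┛             
                                      
                                      
                                      
                                      
                                      
                                      
                                      


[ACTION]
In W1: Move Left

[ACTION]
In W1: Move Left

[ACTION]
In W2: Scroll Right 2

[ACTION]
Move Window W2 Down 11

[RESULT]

    ┃██████████                       
    ┃█@       █                       
    ┃█   ◎█□█◎█                       
    ┃█◎ █  □  █                       
    ┃█    □   █                       
  ┏━┃██████████                       
  ┃ ┃Moves: 0  0/3                    
  ┠─┃                                 
  ┃ ┃                                 
  ┃0┃                                 
  ┃ ┃                                 
  ┃1┃                                 
 ┏━━━━━━━━━━━━━━━━━━━━━━━━━━━━━━━━━━━━
 ┃ DataTable                          
 ┠────────────────────────────────────
 ┃Level   │Date      │ID  │Amount     
 ┃────────┼──────────┼────┼────────   
 ┃Critical│2024-11-04│1000│$3995.01   
 ┃High    │2024-01-03│1001│$3321.46   
 ┃Medium  │2024-01-04│1002│$3246.06   
 ┃Low     │2024-08-21│1003│$2312.93   
 ┃Low     │2024-04-25│1004│$1097.18   
 ┃Low     │2024-04-03│1005│$3745.80   


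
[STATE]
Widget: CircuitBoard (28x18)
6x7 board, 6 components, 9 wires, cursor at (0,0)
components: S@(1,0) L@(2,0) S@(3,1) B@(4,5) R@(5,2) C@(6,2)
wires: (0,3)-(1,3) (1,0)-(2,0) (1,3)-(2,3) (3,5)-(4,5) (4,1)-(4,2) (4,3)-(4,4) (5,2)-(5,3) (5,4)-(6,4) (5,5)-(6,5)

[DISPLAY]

   0 1 2 3 4 5              
0  [.]          ·           
                │           
1   S           ·           
    │           │           
2   L           ·           
                            
3       S               ·   
                        │   
4       · ─ ·   · ─ ·   B   
                            
5           R ─ ·   ·   ·   
                    │   │   
6           C       ·   ·   
Cursor: (0,0)               
                            
                            
                            


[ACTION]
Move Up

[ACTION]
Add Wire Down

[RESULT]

   0 1 2 3 4 5              
0  [.]          ·           
    │           │           
1   S           ·           
    │           │           
2   L           ·           
                            
3       S               ·   
                        │   
4       · ─ ·   · ─ ·   B   
                            
5           R ─ ·   ·   ·   
                    │   │   
6           C       ·   ·   
Cursor: (0,0)               
                            
                            
                            


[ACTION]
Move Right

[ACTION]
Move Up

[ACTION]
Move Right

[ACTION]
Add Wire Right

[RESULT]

   0 1 2 3 4 5              
0   ·      [.]─ ·           
    │           │           
1   S           ·           
    │           │           
2   L           ·           
                            
3       S               ·   
                        │   
4       · ─ ·   · ─ ·   B   
                            
5           R ─ ·   ·   ·   
                    │   │   
6           C       ·   ·   
Cursor: (0,2)               
                            
                            
                            


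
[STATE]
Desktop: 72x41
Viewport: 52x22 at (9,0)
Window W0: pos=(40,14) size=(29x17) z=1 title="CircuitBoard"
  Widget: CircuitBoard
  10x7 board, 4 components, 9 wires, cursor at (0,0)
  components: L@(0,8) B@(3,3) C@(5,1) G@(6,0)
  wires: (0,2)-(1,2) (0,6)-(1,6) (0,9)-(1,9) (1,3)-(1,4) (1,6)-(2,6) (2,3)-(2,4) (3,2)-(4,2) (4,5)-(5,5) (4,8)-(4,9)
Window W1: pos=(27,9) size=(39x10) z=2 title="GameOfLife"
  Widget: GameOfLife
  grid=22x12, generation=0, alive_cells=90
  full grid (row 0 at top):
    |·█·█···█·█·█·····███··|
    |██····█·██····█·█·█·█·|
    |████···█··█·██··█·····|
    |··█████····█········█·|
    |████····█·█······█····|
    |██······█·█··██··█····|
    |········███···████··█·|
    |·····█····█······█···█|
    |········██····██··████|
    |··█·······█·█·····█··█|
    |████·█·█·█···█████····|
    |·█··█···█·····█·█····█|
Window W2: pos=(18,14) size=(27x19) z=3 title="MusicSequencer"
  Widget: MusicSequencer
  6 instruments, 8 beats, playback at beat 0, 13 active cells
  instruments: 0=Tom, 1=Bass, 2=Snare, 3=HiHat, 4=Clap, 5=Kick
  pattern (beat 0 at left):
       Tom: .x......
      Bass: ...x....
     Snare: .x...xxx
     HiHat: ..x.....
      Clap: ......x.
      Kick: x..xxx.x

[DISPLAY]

                                                    
                                                    
                                                    
                                                    
                                                    
                                                    
                                                    
                                                    
                                                    
                  ┏━━━━━━━━━━━━━━━━━━━━━━━━━━━━━━━━━
                  ┃ GameOfLife                      
                  ┠─────────────────────────────────
                  ┃Gen: 0                           
                  ┃··█████····█········█·           
         ┏━━━━━━━━━━━━━━━━━━━━━━━━━┓█····           
         ┃ MusicSequencer          ┃█····           
         ┠─────────────────────────┨█··█·           
         ┃      ▼1234567           ┃█···█           
         ┃   Tom·█······           ┃━━━━━━━━━━━━━━━━
         ┃  Bass···█····           ┃        │       
         ┃ Snare·█···███           ┃        ·   · ─ 
         ┃ HiHat··█·····           ┃                


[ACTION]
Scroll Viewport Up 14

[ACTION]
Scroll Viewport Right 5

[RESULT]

                                                    
                                                    
                                                    
                                                    
                                                    
                                                    
                                                    
                                                    
                                                    
             ┏━━━━━━━━━━━━━━━━━━━━━━━━━━━━━━━━━━━━━┓
             ┃ GameOfLife                          ┃
             ┠─────────────────────────────────────┨
             ┃Gen: 0                               ┃
             ┃··█████····█········█·               ┃
    ┏━━━━━━━━━━━━━━━━━━━━━━━━━┓█····               ┃
    ┃ MusicSequencer          ┃█····               ┃
    ┠─────────────────────────┨█··█·               ┃
    ┃      ▼1234567           ┃█···█               ┃
    ┃   Tom·█······           ┃━━━━━━━━━━━━━━━━━━━━┛
    ┃  Bass···█····           ┃        │            
    ┃ Snare·█···███           ┃        ·   · ─ ·    
    ┃ HiHat··█·····           ┃                     
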